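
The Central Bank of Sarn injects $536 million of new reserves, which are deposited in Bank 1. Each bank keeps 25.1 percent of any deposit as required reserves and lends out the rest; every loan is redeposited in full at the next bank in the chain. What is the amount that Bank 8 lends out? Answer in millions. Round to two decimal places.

Each bank lends a fraction (1 − rr) = 0.7490 of the deposit it receives, so Bank 8 receives 536·0.7490^7 and lends 536·0.7490^8 ≈ 53.0908 million.

$53.09 million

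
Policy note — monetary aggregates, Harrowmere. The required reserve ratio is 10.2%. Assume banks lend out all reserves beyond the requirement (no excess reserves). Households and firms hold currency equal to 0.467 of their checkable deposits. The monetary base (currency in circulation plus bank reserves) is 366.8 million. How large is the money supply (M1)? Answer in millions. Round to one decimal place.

945.7 million

The money multiplier is m = (1 + c) / (rr + c) = (1 + 0.467) / (0.102 + 0.467) ≈ 2.57821.
So M = m × MB = 2.57821 × 366.8 ≈ 945.6874 million.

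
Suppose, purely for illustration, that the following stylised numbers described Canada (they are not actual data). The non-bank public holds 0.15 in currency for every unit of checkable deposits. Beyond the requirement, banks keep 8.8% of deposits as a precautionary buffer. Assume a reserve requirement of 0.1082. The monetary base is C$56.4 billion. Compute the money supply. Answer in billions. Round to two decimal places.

The money multiplier is m = (1 + c) / (rr + e + c) = (1 + 0.15) / (0.1082 + 0.088 + 0.15) ≈ 3.32178.
So M = m × MB = 3.32178 × 56.4 ≈ 187.3484 billion.

C$187.35 billion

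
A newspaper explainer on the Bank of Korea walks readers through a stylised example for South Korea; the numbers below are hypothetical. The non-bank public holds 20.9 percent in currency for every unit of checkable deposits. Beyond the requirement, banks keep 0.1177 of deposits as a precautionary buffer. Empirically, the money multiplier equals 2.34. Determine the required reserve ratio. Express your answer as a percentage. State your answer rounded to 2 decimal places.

19.00%

Using m = 2.34. Since m = (1 + c)/(c + rr + e), the denominator satisfies c + rr + e = (1 + c)/m = (1 + 0.209) / 2.34 ≈ 0.516667.
With c = 0.209 and e = 0.1177, the required reserve ratio is 0.516667 − 0.209 − 0.1177 = 0.189967.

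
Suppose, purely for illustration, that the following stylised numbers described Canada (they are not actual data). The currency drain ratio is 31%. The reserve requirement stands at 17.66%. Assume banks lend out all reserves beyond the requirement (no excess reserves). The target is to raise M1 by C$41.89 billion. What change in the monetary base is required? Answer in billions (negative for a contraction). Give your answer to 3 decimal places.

C$15.560 billion

The money multiplier is m = (1 + c) / (rr + c) = (1 + 0.31) / (0.1766 + 0.31) ≈ 2.692150.
ΔMB = ΔM / m = (+41.89) / 2.692150 ≈ 15.5601 billion.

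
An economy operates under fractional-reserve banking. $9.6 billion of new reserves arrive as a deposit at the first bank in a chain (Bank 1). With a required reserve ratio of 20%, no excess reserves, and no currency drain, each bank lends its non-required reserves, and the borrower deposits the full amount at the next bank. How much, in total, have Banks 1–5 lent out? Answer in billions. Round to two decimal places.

$25.82 billion

Bank i lends (1 − rr)^i of the original deposit: Bank 1 lends 9.6·0.8000 = 7.6800, Bank 2 lends 9.6·0.8000² = 6.1440, and so on.
Summing a geometric series: total = 9.6·[0.8000·(1 − 0.8000^5) / (1 − 0.8000)] ≈ 25.8171 billion.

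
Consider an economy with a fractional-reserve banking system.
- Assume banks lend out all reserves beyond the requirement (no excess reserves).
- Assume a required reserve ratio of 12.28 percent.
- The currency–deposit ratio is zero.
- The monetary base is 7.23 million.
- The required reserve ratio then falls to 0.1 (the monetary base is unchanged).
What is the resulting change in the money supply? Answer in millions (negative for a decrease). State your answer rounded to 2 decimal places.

13.42 million

Initially m₁ = 1 / (0.1228) ≈ 8.1433, so M₁ = 8.1433 × 7.23 ≈ 58.8761 million.
After the change m₂ = 1 / (0.1) = 10, so M₂ = 10 × 7.23 = 72.3 million.
ΔM = M₂ − M₁ = 72.3 − 58.8761 = 13.4239 million.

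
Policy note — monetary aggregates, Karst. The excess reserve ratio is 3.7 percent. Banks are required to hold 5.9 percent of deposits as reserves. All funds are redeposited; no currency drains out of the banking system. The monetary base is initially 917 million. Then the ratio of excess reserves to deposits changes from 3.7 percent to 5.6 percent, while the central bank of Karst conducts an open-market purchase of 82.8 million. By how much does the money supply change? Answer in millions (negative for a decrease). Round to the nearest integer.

-858 million

Before: m₁ = 1 / (0.059 + 0.037) ≈ 10.4167, MB₁ = 917, so M₁ = 10.4167 × 917 = 9552.1139 million.
After: m₂ = 1 / (0.059 + 0.056) ≈ 8.6957, MB₂ = 917 + 82.8 = 999.8, so M₂ = 8.6957 × 999.8 ≈ 8693.9609 million.
ΔM = M₂ − M₁ = 8693.9609 − 9552.1139 = -858.153 million.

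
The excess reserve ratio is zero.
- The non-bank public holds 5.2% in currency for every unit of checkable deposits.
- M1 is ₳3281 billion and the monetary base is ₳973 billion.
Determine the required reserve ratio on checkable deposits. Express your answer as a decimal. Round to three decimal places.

Using m = M/MB = 3281/973 ≈ 3.372045. Since m = (1 + c)/(c + rr + e), the denominator satisfies c + rr + e = (1 + c)/m = (1 + 0.052) / 3.372045 ≈ 0.311977.
With c = 0.052 and e = 0, the required reserve ratio on checkable deposits is 0.311977 − 0.052 − 0 = 0.259977.

0.260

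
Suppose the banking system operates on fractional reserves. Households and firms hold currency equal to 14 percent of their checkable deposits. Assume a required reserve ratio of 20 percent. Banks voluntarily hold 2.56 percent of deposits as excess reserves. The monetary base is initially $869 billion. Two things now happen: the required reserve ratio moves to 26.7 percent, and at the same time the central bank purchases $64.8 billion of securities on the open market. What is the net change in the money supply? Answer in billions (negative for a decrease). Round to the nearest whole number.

Before: m₁ = (1 + 0.14) / (0.2 + 0.0256 + 0.14) ≈ 3.1182, MB₁ = 869, so M₁ = 3.1182 × 869 = 2709.7158 billion.
After: m₂ = (1 + 0.14) / (0.267 + 0.0256 + 0.14) ≈ 2.6352, MB₂ = 869 + 64.8 = 933.8, so M₂ = 2.6352 × 933.8 ≈ 2460.7498 billion.
ΔM = M₂ − M₁ = 2460.7498 − 2709.7158 = -248.966 billion.

-249 billion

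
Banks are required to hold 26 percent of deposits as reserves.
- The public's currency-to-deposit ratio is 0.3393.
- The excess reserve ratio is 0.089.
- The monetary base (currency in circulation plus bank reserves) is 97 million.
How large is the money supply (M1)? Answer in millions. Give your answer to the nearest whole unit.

189 million

The money multiplier is m = (1 + c) / (rr + e + c) = (1 + 0.3393) / (0.26 + 0.089 + 0.3393) ≈ 1.9458.
So M = m × MB = 1.9458 × 97 = 188.7426 million.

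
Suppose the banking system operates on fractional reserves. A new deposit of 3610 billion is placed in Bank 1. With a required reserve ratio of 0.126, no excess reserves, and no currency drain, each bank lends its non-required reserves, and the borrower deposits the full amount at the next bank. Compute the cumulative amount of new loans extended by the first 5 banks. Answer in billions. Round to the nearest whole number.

12270 billion

Bank i lends (1 − rr)^i of the original deposit: Bank 1 lends 3610·0.8740 = 3155.1400, Bank 2 lends 3610·0.8740² ≈ 2757.5924, and so on.
Summing a geometric series: total = 3610·[0.8740·(1 − 0.8740^5) / (1 − 0.8740)] ≈ 12270.3715 billion.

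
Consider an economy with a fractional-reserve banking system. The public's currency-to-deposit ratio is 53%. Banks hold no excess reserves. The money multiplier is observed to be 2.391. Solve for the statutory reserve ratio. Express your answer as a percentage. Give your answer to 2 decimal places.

Using m = 2.391. Since m = (1 + c)/(c + rr + e), the denominator satisfies c + rr + e = (1 + c)/m = (1 + 0.53) / 2.391 ≈ 0.639900.
With c = 0.53 and e = 0, the statutory reserve ratio is 0.639900 − 0.53 − 0 = 0.1099.

10.99%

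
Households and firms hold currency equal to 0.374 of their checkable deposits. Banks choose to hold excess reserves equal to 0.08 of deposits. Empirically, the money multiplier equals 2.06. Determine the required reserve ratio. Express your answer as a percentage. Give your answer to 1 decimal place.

21.3%

Using m = 2.06. Since m = (1 + c)/(c + rr + e), the denominator satisfies c + rr + e = (1 + c)/m = (1 + 0.374) / 2.06 ≈ 0.666990.
With c = 0.374 and e = 0.08, the required reserve ratio is 0.666990 − 0.374 − 0.08 = 0.21299.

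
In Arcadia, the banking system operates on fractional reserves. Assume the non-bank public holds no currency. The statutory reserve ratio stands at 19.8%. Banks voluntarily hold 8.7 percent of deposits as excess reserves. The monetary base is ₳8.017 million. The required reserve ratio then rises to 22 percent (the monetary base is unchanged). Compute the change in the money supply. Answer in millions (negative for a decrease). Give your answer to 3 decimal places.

-2.016 million

Initially m₁ = 1 / (0.198 + 0.087) ≈ 3.50877, so M₁ = 3.50877 × 8.017 ≈ 28.1298 million.
After the change m₂ = 1 / (0.22 + 0.087) ≈ 3.25733, so M₂ = 3.25733 × 8.017 ≈ 26.114 million.
ΔM = M₂ − M₁ = 26.114 − 28.1298 = -2.0158 million.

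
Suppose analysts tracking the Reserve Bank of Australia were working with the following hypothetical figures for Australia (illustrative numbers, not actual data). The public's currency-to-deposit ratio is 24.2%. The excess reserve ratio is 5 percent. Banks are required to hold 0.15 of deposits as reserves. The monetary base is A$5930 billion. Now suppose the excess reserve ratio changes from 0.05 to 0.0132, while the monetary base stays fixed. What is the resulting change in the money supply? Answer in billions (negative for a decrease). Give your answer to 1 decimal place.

A$1513.3 billion

Initially m₁ = (1 + 0.242) / (0.15 + 0.05 + 0.242) ≈ 2.809955, so M₁ = 2.809955 × 5930 ≈ 16663.0331 billion.
After the change m₂ = (1 + 0.242) / (0.15 + 0.0132 + 0.242) ≈ 3.065153, so M₂ = 3.065153 × 5930 ≈ 18176.3573 billion.
ΔM = M₂ − M₁ = 18176.3573 − 16663.0331 = 1513.3242 billion.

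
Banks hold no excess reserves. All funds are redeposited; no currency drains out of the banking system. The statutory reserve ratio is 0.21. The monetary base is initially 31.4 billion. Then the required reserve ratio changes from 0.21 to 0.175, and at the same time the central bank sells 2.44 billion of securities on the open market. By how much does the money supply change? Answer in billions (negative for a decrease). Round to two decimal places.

15.96 billion

Before: m₁ = 1 / (0.21) ≈ 4.76190, MB₁ = 31.4, so M₁ = 4.76190 × 31.4 ≈ 149.5237 billion.
After: m₂ = 1 / (0.175) ≈ 5.71429, MB₂ = 31.4 − 2.44 = 28.96, so M₂ = 5.71429 × 28.96 ≈ 165.4858 billion.
ΔM = M₂ − M₁ = 165.4858 − 149.5237 = 15.9621 billion.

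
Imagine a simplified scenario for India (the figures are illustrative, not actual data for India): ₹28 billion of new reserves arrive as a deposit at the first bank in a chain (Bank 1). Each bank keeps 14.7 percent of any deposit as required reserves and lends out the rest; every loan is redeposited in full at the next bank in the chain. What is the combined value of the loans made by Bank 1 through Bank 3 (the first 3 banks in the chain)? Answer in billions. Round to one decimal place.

Bank i lends (1 − rr)^i of the original deposit: Bank 1 lends 28·0.8530 = 23.8840, Bank 2 lends 28·0.8530² ≈ 20.3731, and so on.
Summing a geometric series: total = 28·[0.8530·(1 − 0.8530^3) / (1 − 0.8530)] ≈ 61.6353 billion.

₹61.6 billion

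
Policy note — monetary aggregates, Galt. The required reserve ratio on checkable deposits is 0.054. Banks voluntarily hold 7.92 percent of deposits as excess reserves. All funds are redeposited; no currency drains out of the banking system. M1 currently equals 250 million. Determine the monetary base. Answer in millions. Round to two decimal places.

The money multiplier is m = 1 / (rr + e) = 1 / (0.054 + 0.0792) ≈ 7.507508.
MB = M / m = 250 / 7.507508 ≈ 33.3 million.

33.30 million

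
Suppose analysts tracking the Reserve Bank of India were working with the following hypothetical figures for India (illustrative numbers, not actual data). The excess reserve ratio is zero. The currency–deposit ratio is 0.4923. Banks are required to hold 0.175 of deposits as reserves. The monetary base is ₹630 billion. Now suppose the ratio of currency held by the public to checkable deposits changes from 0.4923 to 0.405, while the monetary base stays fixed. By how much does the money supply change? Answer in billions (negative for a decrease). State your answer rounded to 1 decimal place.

Initially m₁ = (1 + 0.4923) / (0.175 + 0.4923) ≈ 2.23633, so M₁ = 2.23633 × 630 = 1408.8879 billion.
After the change m₂ = (1 + 0.405) / (0.175 + 0.405) ≈ 2.42241, so M₂ = 2.42241 × 630 = 1526.1183 billion.
ΔM = M₂ − M₁ = 1526.1183 − 1408.8879 = 117.2304 billion.

₹117.2 billion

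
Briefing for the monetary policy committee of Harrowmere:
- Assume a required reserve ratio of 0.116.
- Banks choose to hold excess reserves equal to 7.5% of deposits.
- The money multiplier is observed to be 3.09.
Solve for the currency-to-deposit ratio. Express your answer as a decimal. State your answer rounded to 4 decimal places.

0.1961

Using m = 3.09. From m = (1 + c)/(c + rr + e), rearranging gives 1 + c = m·(c + rr + e), so c·(1 − m) = m·(rr + e) − 1.
Hence c = [m·(rr + e) − 1]/(1 − m) = [3.09 × (0.116 + 0.075) − 1] / (1 − 3.09) ≈ 0.196081.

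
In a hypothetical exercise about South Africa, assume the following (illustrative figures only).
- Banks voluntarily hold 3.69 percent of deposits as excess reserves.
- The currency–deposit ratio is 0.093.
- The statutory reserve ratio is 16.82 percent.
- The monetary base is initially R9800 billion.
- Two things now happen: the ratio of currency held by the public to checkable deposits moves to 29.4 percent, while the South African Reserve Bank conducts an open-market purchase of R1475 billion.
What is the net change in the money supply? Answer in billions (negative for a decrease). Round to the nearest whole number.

-6700 billion

Before: m₁ = (1 + 0.093) / (0.1682 + 0.0369 + 0.093) ≈ 3.666555, MB₁ = 9800, so M₁ = 3.666555 × 9800 = 35932.239 billion.
After: m₂ = (1 + 0.294) / (0.1682 + 0.0369 + 0.294) ≈ 2.592667, MB₂ = 9800 + 1475 = 11275, so M₂ = 2.592667 × 11275 ≈ 29232.3204 billion.
ΔM = M₂ − M₁ = 29232.3204 − 35932.239 = -6699.9186 billion.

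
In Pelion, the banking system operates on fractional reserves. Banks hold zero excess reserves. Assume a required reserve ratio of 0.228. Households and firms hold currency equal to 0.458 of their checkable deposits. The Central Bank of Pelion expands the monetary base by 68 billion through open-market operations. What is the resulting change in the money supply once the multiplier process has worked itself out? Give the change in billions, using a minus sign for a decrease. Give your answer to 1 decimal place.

The money multiplier is m = (1 + c) / (rr + c) = (1 + 0.458) / (0.228 + 0.458) ≈ 2.1254.
The purchase adds 68 billion of base, so ΔM = m × ΔMB = 2.1254 × (+68) = 144.5272 billion.

144.5 billion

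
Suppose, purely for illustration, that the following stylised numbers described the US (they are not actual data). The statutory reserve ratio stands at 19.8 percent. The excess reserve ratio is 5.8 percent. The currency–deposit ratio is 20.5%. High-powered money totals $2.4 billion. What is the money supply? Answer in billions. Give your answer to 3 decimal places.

$6.273 billion

The money multiplier is m = (1 + c) / (rr + e + c) = (1 + 0.205) / (0.198 + 0.058 + 0.205) ≈ 2.61388.
So M = m × MB = 2.61388 × 2.4 ≈ 6.2733 billion.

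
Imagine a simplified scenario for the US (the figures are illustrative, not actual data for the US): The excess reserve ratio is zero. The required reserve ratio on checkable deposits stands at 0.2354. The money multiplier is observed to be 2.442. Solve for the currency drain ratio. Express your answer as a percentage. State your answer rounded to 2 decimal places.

29.48%

Using m = 2.442. From m = (1 + c)/(c + rr + e), rearranging gives 1 + c = m·(c + rr + e), so c·(1 − m) = m·(rr + e) − 1.
Hence c = [m·(rr + e) − 1]/(1 − m) = [2.442 × (0.2354 + 0) − 1] / (1 − 2.442) ≈ 0.294836.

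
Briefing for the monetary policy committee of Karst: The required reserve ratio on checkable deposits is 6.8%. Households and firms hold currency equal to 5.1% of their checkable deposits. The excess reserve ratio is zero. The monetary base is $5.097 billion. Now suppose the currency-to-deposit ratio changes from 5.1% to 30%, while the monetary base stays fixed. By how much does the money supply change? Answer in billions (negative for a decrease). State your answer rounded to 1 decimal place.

-27.0 billion

Initially m₁ = (1 + 0.051) / (0.068 + 0.051) ≈ 8.8319, so M₁ = 8.8319 × 5.097 ≈ 45.0162 billion.
After the change m₂ = (1 + 0.3) / (0.068 + 0.3) ≈ 3.5326, so M₂ = 3.5326 × 5.097 ≈ 18.0057 billion.
ΔM = M₂ − M₁ = 18.0057 − 45.0162 = -27.0105 billion.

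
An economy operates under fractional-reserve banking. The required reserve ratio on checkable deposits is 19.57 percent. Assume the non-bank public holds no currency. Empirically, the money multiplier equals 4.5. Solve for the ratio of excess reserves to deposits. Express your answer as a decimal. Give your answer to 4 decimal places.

Using m = 4.5. Since m = (1 + c)/(c + rr + e), the denominator satisfies c + rr + e = (1 + c)/m = (1 + 0) / 4.5 ≈ 0.222222.
With c = 0 and rr = 0.1957, the ratio of excess reserves to deposits is 0.222222 − 0 − 0.1957 = 0.026522.

0.0265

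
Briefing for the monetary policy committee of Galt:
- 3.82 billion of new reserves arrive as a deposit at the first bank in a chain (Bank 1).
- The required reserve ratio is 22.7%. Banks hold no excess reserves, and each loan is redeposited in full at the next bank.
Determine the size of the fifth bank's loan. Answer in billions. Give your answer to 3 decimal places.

1.054 billion

Each bank lends a fraction (1 − rr) = 0.7730 of the deposit it receives, so Bank 5 receives 3.82·0.7730^4 and lends 3.82·0.7730^5 ≈ 1.0543 billion.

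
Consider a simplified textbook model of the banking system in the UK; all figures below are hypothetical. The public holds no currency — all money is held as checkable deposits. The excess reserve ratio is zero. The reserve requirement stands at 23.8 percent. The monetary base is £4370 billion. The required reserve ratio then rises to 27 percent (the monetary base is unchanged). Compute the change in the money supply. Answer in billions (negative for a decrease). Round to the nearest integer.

-2176 billion

Initially m₁ = 1 / (0.238) ≈ 4.20168, so M₁ = 4.20168 × 4370 = 18361.3416 billion.
After the change m₂ = 1 / (0.27) ≈ 3.70370, so M₂ = 3.70370 × 4370 = 16185.169 billion.
ΔM = M₂ − M₁ = 16185.169 − 18361.3416 = -2176.1726 billion.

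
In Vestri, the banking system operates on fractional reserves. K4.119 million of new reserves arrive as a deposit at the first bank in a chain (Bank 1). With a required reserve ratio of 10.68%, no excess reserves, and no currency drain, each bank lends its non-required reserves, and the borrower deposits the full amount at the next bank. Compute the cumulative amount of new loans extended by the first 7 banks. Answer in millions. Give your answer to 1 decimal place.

Bank i lends (1 − rr)^i of the original deposit: Bank 1 lends 4.119·0.8932 ≈ 3.6791, Bank 2 lends 4.119·0.8932² ≈ 3.2862, and so on.
Summing a geometric series: total = 4.119·[0.8932·(1 − 0.8932^7) / (1 − 0.8932)] ≈ 18.8238 million.

K18.8 million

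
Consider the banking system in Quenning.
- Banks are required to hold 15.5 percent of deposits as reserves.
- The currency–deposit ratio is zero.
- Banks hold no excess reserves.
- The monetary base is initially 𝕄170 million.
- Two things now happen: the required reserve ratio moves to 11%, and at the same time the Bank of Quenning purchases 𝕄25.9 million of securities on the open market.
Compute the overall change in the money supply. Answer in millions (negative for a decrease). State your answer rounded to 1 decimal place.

𝕄684.1 million

Before: m₁ = 1 / (0.155) ≈ 6.45161, MB₁ = 170, so M₁ = 6.45161 × 170 = 1096.7737 million.
After: m₂ = 1 / (0.11) ≈ 9.09091, MB₂ = 170 + 25.9 = 195.9, so M₂ = 9.09091 × 195.9 ≈ 1780.9093 million.
ΔM = M₂ − M₁ = 1780.9093 − 1096.7737 = 684.1356 million.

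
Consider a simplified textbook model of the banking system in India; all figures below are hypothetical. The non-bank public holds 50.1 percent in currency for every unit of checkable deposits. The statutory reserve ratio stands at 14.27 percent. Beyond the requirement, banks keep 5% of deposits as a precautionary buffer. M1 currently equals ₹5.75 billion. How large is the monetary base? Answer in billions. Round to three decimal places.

The money multiplier is m = (1 + c) / (rr + e + c) = (1 + 0.501) / (0.1427 + 0.05 + 0.501) ≈ 2.16376.
MB = M / m = 5.75 / 2.16376 ≈ 2.6574 billion.

₹2.657 billion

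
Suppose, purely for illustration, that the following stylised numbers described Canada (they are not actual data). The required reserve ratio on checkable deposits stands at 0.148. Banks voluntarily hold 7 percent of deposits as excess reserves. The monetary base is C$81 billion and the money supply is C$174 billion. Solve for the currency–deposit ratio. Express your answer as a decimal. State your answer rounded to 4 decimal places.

0.4631

Using m = M/MB = 174/81 ≈ 2.148148. From m = (1 + c)/(c + rr + e), rearranging gives 1 + c = m·(c + rr + e), so c·(1 − m) = m·(rr + e) − 1.
Hence c = [m·(rr + e) − 1]/(1 − m) = [2.148148 × (0.148 + 0.07) − 1] / (1 − 2.148148) ≈ 0.463097.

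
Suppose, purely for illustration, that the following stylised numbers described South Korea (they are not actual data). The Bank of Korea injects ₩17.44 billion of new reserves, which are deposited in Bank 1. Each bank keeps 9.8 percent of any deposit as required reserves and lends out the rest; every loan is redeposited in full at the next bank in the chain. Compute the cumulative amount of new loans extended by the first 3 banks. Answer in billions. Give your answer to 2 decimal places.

₩42.72 billion

Bank i lends (1 − rr)^i of the original deposit: Bank 1 lends 17.44·0.9020 ≈ 15.7309, Bank 2 lends 17.44·0.9020² ≈ 14.1893, and so on.
Summing a geometric series: total = 17.44·[0.9020·(1 − 0.9020^3) / (1 − 0.9020)] ≈ 42.7188 billion.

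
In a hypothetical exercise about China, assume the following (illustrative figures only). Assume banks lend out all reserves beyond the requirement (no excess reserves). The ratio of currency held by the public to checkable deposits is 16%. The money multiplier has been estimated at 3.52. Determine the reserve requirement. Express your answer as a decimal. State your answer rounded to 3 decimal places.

Using m = 3.52. Since m = (1 + c)/(c + rr + e), the denominator satisfies c + rr + e = (1 + c)/m = (1 + 0.16) / 3.52 ≈ 0.329545.
With c = 0.16 and e = 0, the reserve requirement is 0.329545 − 0.16 − 0 = 0.169545.

0.170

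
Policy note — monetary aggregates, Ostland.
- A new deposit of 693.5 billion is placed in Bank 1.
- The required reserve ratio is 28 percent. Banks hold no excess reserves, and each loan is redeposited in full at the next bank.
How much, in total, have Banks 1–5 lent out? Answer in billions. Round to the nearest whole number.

Bank i lends (1 − rr)^i of the original deposit: Bank 1 lends 693.5·0.7200 = 499.3200, Bank 2 lends 693.5·0.7200² = 359.5104, and so on.
Summing a geometric series: total = 693.5·[0.7200·(1 − 0.7200^5) / (1 − 0.7200)] ≈ 1438.2346 billion.

1438 billion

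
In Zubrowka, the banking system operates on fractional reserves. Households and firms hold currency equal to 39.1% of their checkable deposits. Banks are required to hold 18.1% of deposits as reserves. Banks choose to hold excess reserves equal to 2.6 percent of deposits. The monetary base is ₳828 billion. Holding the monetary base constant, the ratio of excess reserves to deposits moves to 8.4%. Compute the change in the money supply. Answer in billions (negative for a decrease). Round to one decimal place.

Initially m₁ = (1 + 0.391) / (0.181 + 0.026 + 0.391) ≈ 2.32609, so M₁ = 2.32609 × 828 ≈ 1926.0025 billion.
After the change m₂ = (1 + 0.391) / (0.181 + 0.084 + 0.391) ≈ 2.12043, so M₂ = 2.12043 × 828 ≈ 1755.716 billion.
ΔM = M₂ − M₁ = 1755.716 − 1926.0025 = -170.2865 billion.

-170.3 billion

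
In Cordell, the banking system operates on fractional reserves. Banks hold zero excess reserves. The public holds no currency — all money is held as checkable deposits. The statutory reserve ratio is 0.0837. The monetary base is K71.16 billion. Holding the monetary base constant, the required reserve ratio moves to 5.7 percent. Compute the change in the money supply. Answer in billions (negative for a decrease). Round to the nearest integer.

Initially m₁ = 1 / (0.0837) ≈ 11.9474, so M₁ = 11.9474 × 71.16 ≈ 850.177 billion.
After the change m₂ = 1 / (0.057) ≈ 17.5439, so M₂ = 17.5439 × 71.16 ≈ 1248.4239 billion.
ΔM = M₂ − M₁ = 1248.4239 − 850.177 = 398.2469 billion.

K398 billion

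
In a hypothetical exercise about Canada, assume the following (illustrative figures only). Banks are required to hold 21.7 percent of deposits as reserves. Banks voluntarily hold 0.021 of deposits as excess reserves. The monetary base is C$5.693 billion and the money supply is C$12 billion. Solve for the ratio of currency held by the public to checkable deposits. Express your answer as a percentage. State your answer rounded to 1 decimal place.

45.0%

Using m = M/MB = 12/5.693 ≈ 2.107852. From m = (1 + c)/(c + rr + e), rearranging gives 1 + c = m·(c + rr + e), so c·(1 − m) = m·(rr + e) − 1.
Hence c = [m·(rr + e) − 1]/(1 − m) = [2.107852 × (0.217 + 0.021) − 1] / (1 − 2.107852) ≈ 0.449818.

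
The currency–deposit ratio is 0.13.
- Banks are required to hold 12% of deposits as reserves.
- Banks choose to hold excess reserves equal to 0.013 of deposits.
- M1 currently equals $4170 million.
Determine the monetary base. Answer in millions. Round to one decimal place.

The money multiplier is m = (1 + c) / (rr + e + c) = (1 + 0.13) / (0.12 + 0.013 + 0.13) ≈ 4.296578.
MB = M / m = 4170 / 4.296578 ≈ 970.5398 million.

$970.5 million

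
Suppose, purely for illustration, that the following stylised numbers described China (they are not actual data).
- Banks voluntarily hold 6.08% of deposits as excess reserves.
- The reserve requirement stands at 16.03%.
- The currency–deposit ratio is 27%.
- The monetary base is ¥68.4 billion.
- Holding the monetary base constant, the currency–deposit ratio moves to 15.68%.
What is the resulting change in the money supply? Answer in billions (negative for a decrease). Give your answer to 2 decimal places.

Initially m₁ = (1 + 0.27) / (0.1603 + 0.0608 + 0.27) ≈ 2.58603, so M₁ = 2.58603 × 68.4 ≈ 176.8845 billion.
After the change m₂ = (1 + 0.1568) / (0.1603 + 0.0608 + 0.1568) ≈ 3.06113, so M₂ = 3.06113 × 68.4 ≈ 209.3813 billion.
ΔM = M₂ − M₁ = 209.3813 − 176.8845 = 32.4968 billion.

¥32.50 billion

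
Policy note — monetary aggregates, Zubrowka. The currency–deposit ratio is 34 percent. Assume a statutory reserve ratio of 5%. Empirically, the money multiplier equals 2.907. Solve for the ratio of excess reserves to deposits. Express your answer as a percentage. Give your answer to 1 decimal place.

Using m = 2.907. Since m = (1 + c)/(c + rr + e), the denominator satisfies c + rr + e = (1 + c)/m = (1 + 0.34) / 2.907 ≈ 0.460956.
With c = 0.34 and rr = 0.05, the ratio of excess reserves to deposits is 0.460956 − 0.34 − 0.05 = 0.070956.

7.1%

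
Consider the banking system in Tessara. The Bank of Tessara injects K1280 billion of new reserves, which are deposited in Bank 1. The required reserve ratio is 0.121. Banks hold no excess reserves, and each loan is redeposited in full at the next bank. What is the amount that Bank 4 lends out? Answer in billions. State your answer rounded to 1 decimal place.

Each bank lends a fraction (1 − rr) = 0.8790 of the deposit it receives, so Bank 4 receives 1280·0.8790^3 and lends 1280·0.8790^4 ≈ 764.1269 billion.

K764.1 billion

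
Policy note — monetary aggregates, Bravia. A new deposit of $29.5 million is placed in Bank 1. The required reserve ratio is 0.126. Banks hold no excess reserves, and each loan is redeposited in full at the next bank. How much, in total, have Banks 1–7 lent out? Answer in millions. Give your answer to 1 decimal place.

$124.9 million

Bank i lends (1 − rr)^i of the original deposit: Bank 1 lends 29.5·0.8740 = 25.7830, Bank 2 lends 29.5·0.8740² ≈ 22.5343, and so on.
Summing a geometric series: total = 29.5·[0.8740·(1 − 0.8740^7) / (1 − 0.8740)] ≈ 124.9115 million.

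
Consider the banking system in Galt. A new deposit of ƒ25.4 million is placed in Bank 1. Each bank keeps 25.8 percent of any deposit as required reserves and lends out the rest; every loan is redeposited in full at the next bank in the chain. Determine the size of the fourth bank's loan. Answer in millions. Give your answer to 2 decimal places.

ƒ7.70 million

Each bank lends a fraction (1 − rr) = 0.7420 of the deposit it receives, so Bank 4 receives 25.4·0.7420^3 and lends 25.4·0.7420^4 ≈ 7.6993 million.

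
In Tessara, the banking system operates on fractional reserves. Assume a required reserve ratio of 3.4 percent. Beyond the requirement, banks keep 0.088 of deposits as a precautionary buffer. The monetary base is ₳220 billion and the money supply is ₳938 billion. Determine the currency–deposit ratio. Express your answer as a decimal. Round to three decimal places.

0.147

Using m = M/MB = 938/220 ≈ 4.263636. From m = (1 + c)/(c + rr + e), rearranging gives 1 + c = m·(c + rr + e), so c·(1 − m) = m·(rr + e) − 1.
Hence c = [m·(rr + e) − 1]/(1 − m) = [4.263636 × (0.034 + 0.088) − 1] / (1 − 4.263636) ≈ 0.147025.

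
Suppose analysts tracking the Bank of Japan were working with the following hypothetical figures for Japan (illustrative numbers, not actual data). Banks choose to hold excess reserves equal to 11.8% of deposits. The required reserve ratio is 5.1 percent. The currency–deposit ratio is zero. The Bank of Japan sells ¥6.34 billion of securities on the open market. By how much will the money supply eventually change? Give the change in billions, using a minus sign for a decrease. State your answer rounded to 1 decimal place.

The money multiplier is m = 1 / (rr + e) = 1 / (0.051 + 0.118) ≈ 5.9172.
The sale removes 6.34 billion of base, so ΔM = m × ΔMB = 5.9172 × (−6.34) ≈ -37.515 billion.

-37.5 billion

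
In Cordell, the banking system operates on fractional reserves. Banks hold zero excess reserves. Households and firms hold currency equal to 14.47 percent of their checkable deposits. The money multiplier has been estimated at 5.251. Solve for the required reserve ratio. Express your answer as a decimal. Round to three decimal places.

0.073

Using m = 5.251. Since m = (1 + c)/(c + rr + e), the denominator satisfies c + rr + e = (1 + c)/m = (1 + 0.1447) / 5.251 ≈ 0.217997.
With c = 0.1447 and e = 0, the required reserve ratio is 0.217997 − 0.1447 − 0 = 0.073297.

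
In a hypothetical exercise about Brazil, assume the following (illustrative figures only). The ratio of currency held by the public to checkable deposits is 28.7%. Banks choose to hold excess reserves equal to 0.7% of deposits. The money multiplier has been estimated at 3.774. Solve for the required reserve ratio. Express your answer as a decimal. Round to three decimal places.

Using m = 3.774. Since m = (1 + c)/(c + rr + e), the denominator satisfies c + rr + e = (1 + c)/m = (1 + 0.287) / 3.774 ≈ 0.341017.
With c = 0.287 and e = 0.007, the required reserve ratio is 0.341017 − 0.287 − 0.007 = 0.047017.

0.047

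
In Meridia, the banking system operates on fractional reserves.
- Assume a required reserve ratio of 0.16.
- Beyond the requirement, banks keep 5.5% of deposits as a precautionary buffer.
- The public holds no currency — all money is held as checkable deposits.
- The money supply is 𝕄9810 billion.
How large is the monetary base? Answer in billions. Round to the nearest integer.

𝕄2109 billion

The money multiplier is m = 1 / (rr + e) = 1 / (0.16 + 0.055) ≈ 4.65116.
MB = M / m = 9810 / 4.65116 ≈ 2109.1513 billion.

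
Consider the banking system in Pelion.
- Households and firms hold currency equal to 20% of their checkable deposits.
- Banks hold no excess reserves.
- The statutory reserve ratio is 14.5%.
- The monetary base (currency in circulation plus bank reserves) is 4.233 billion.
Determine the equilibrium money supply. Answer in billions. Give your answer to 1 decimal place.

14.7 billion

The money multiplier is m = (1 + c) / (rr + c) = (1 + 0.2) / (0.145 + 0.2) ≈ 3.4783.
So M = m × MB = 3.4783 × 4.233 ≈ 14.7236 billion.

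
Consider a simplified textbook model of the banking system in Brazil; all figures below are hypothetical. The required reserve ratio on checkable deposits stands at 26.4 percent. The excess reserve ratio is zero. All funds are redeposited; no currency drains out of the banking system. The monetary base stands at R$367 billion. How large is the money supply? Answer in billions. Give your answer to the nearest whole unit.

R$1390 billion

With no currency drain or excess reserves, the money multiplier is m = 1/rr = 1/0.264 ≈ 3.7879.
Money supply M = m × MB = 3.7879 × 367 = 1390.1593 billion.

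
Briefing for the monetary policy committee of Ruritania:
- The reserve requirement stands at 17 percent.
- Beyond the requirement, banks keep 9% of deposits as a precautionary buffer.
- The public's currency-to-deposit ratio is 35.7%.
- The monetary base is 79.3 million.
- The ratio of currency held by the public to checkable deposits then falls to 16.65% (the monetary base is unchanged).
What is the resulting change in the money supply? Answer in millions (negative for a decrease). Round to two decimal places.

42.48 million

Initially m₁ = (1 + 0.357) / (0.17 + 0.09 + 0.357) ≈ 2.19935, so M₁ = 2.19935 × 79.3 ≈ 174.4085 million.
After the change m₂ = (1 + 0.1665) / (0.17 + 0.09 + 0.1665) ≈ 2.73505, so M₂ = 2.73505 × 79.3 ≈ 216.8895 million.
ΔM = M₂ − M₁ = 216.8895 − 174.4085 = 42.481 million.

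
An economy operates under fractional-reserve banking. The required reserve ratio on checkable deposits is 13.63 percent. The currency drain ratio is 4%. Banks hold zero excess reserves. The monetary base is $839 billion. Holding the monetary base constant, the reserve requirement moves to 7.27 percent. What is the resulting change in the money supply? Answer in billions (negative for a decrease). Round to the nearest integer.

$2793 billion

Initially m₁ = (1 + 0.04) / (0.1363 + 0.04) ≈ 5.8990, so M₁ = 5.8990 × 839 = 4949.261 billion.
After the change m₂ = (1 + 0.04) / (0.0727 + 0.04) ≈ 9.2280, so M₂ = 9.2280 × 839 = 7742.292 billion.
ΔM = M₂ − M₁ = 7742.292 − 4949.261 = 2793.031 billion.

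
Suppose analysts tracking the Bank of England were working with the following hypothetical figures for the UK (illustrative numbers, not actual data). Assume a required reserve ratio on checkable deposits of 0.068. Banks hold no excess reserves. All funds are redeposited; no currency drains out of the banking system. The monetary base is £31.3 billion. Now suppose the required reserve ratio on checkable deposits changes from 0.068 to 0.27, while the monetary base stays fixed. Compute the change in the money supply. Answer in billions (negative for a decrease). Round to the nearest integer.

-344 billion

Initially m₁ = 1 / (0.068) ≈ 14.7059, so M₁ = 14.7059 × 31.3 ≈ 460.2947 billion.
After the change m₂ = 1 / (0.27) ≈ 3.7037, so M₂ = 3.7037 × 31.3 ≈ 115.9258 billion.
ΔM = M₂ − M₁ = 115.9258 − 460.2947 = -344.3689 billion.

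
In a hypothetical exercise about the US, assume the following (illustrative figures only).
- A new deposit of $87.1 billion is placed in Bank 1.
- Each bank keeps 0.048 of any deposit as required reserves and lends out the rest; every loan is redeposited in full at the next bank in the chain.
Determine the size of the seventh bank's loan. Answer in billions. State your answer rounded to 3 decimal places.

Each bank lends a fraction (1 − rr) = 0.9520 of the deposit it receives, so Bank 7 receives 87.1·0.9520^6 and lends 87.1·0.9520^7 ≈ 61.7272 billion.

$61.727 billion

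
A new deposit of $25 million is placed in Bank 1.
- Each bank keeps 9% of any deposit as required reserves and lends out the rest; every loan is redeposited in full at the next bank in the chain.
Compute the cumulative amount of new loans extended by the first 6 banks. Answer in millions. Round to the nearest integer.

Bank i lends (1 − rr)^i of the original deposit: Bank 1 lends 25·0.9100 = 22.7500, Bank 2 lends 25·0.9100² = 20.7025, and so on.
Summing a geometric series: total = 25·[0.9100·(1 − 0.9100^6) / (1 − 0.9100)] ≈ 109.2331 million.

$109 million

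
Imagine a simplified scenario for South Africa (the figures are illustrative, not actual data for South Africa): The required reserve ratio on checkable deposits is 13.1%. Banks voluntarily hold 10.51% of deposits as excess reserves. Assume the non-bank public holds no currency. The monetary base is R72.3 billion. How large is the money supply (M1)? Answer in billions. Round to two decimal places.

The money multiplier is m = 1 / (rr + e) = 1 / (0.131 + 0.1051) ≈ 4.23549.
So M = m × MB = 4.23549 × 72.3 ≈ 306.2259 billion.

R306.23 billion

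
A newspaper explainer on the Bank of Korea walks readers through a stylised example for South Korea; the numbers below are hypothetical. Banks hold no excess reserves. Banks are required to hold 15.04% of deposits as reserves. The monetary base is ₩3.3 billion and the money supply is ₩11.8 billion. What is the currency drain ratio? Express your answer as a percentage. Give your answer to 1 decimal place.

17.9%

Using m = M/MB = 11.8/3.3 ≈ 3.575758. From m = (1 + c)/(c + rr + e), rearranging gives 1 + c = m·(c + rr + e), so c·(1 − m) = m·(rr + e) − 1.
Hence c = [m·(rr + e) − 1]/(1 − m) = [3.575758 × (0.1504 + 0) − 1] / (1 − 3.575758) ≈ 0.179445.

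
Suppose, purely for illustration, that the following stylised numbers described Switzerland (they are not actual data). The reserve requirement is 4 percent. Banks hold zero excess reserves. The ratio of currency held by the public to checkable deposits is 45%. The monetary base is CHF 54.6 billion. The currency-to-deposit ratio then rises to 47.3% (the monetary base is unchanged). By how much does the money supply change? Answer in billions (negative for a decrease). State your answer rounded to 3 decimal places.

-4.796 billion

Initially m₁ = (1 + 0.45) / (0.04 + 0.45) ≈ 2.959184, so M₁ = 2.959184 × 54.6 ≈ 161.5714 billion.
After the change m₂ = (1 + 0.473) / (0.04 + 0.473) ≈ 2.871345, so M₂ = 2.871345 × 54.6 ≈ 156.7754 billion.
ΔM = M₂ − M₁ = 156.7754 − 161.5714 = -4.796 billion.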